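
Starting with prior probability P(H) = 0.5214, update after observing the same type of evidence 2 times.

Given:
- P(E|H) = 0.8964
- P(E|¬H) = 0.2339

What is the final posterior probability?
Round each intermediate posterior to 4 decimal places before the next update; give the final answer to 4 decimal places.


Sequential Bayesian updating:

Initial prior: P(H) = 0.5214

Update 1:
  P(E) = 0.8964 × 0.5214 + 0.2339 × 0.4786 = 0.46738296 + 0.11194454 = 0.57932750
  P(H|E) = 0.46738296 / 0.57932750 = 0.8068

Update 2:
  P(E) = 0.8964 × 0.8068 + 0.2339 × 0.1932 = 0.72321552 + 0.04518948 = 0.76840500
  P(H|E) = 0.72321552 / 0.76840500 = 0.9412

Final posterior: 0.9412


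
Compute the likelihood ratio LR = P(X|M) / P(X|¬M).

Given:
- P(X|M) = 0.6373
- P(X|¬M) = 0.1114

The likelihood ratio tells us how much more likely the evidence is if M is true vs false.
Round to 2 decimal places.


Likelihood Ratio (LR) = P(X|M) / P(X|¬M)

LR = 0.6373 / 0.1114
   = 5.72

The evidence is 5.72 times more likely if M is true than if M is false.
LR > 1, so observing X raises the odds in favor of M.


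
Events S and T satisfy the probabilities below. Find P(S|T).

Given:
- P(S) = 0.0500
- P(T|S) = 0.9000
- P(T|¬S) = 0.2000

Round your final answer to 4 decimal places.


Bayes' theorem: P(S|T) = P(T|S) × P(S) / P(T)

Step 1: Calculate P(T) using law of total probability
P(T) = P(T|S)P(S) + P(T|¬S)P(¬S)
     = 0.9000 × 0.0500 + 0.2000 × 0.9500
     = 0.04500000 + 0.19000000
     = 0.23500000

Step 2: Apply Bayes' theorem
P(S|T) = P(T|S) × P(S) / P(T)
       = 0.04500000 / 0.23500000
       = 0.1915


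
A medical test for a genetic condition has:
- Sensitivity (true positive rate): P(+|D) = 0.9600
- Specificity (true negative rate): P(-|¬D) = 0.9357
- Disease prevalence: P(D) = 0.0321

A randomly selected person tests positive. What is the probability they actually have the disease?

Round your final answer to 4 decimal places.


Let D = has disease, + = positive test

Given:
- P(D) = 0.0321 (prevalence)
- P(+|D) = 0.9600 (sensitivity)
- P(-|¬D) = 0.9357 (specificity)
- P(+|¬D) = 0.0643 (false positive rate = 1 - specificity)

Step 1: Find P(+)
P(+) = P(+|D)P(D) + P(+|¬D)P(¬D)
     = 0.9600 × 0.0321 + 0.0643 × 0.9679
     = 0.03081600 + 0.06223597
     = 0.09305197

Step 2: Apply Bayes' theorem for P(D|+)
P(D|+) = P(+|D)P(D) / P(+)
       = 0.03081600 / 0.09305197
       = 0.3312


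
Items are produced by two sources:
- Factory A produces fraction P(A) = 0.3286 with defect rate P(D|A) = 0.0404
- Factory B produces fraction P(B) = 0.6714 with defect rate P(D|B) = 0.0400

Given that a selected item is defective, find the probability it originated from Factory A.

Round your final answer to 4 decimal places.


Let A = from Factory A, D = defective

Given:
- P(A) = 0.3286, P(B) = 0.6714
- P(D|A) = 0.0404, P(D|B) = 0.0400

Step 1: Find P(D)
P(D) = P(D|A)P(A) + P(D|B)P(B)
     = 0.0404 × 0.3286 + 0.0400 × 0.6714
     = 0.01327544 + 0.02685600
     = 0.04013144

Step 2: Apply Bayes' theorem
P(A|D) = P(D|A)P(A) / P(D)
       = 0.01327544 / 0.04013144
       = 0.3308


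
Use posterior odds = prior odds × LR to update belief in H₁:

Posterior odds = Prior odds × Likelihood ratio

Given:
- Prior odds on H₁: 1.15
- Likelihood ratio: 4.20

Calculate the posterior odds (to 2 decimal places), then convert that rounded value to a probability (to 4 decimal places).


Step 1: Calculate posterior odds
Posterior odds = Prior odds × LR
               = 1.15 × 4.20
               = 4.83

Step 2: Convert to probability
P(H₁|E) = Posterior odds / (1 + Posterior odds)
       = 4.83 / (1 + 4.83)
       = 4.83 / 5.83
       = 0.8285

The evidence increased P(H₁) from 0.5349 to 0.8285.


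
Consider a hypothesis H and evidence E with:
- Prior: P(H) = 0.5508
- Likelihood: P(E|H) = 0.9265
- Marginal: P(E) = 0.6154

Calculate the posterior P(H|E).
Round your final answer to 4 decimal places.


Using Bayes' theorem:

P(H|E) = P(E|H) × P(H) / P(E)
       = 0.9265 × 0.5508 / 0.6154
       = 0.51031620 / 0.6154
       = 0.8292

The evidence strengthens our belief in H.
Prior: 0.5508 → Posterior: 0.8292


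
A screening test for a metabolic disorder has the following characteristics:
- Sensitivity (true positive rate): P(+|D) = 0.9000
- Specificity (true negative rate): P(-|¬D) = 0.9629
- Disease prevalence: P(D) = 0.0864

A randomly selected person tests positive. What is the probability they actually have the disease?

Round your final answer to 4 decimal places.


Let D = has disease, + = positive test

Given:
- P(D) = 0.0864 (prevalence)
- P(+|D) = 0.9000 (sensitivity)
- P(-|¬D) = 0.9629 (specificity)
- P(+|¬D) = 0.0371 (false positive rate = 1 - specificity)

Step 1: Find P(+)
P(+) = P(+|D)P(D) + P(+|¬D)P(¬D)
     = 0.9000 × 0.0864 + 0.0371 × 0.9136
     = 0.07776000 + 0.03389456
     = 0.11165456

Step 2: Apply Bayes' theorem for P(D|+)
P(D|+) = P(+|D)P(D) / P(+)
       = 0.07776000 / 0.11165456
       = 0.6964


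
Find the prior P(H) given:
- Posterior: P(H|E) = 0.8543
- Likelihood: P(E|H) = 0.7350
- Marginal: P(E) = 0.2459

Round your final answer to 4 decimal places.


From Bayes' theorem: P(H|E) = P(E|H) × P(H) / P(E)

Rearranging for P(H):
P(H) = P(H|E) × P(E) / P(E|H)
     = 0.8543 × 0.2459 / 0.7350
     = 0.21007237 / 0.7350
     = 0.2858


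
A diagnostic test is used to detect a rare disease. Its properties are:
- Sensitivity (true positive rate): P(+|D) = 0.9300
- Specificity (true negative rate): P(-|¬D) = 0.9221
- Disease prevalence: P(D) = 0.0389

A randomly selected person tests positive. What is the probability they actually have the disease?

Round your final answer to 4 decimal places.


Let D = has disease, + = positive test

Given:
- P(D) = 0.0389 (prevalence)
- P(+|D) = 0.9300 (sensitivity)
- P(-|¬D) = 0.9221 (specificity)
- P(+|¬D) = 0.0779 (false positive rate = 1 - specificity)

Step 1: Find P(+)
P(+) = P(+|D)P(D) + P(+|¬D)P(¬D)
     = 0.9300 × 0.0389 + 0.0779 × 0.9611
     = 0.03617700 + 0.07486969
     = 0.11104669

Step 2: Apply Bayes' theorem for P(D|+)
P(D|+) = P(+|D)P(D) / P(+)
       = 0.03617700 / 0.11104669
       = 0.3258


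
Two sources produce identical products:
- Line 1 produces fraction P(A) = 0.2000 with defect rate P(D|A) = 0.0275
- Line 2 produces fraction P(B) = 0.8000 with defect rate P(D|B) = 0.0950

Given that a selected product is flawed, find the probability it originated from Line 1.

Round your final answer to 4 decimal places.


Let A = from Line 1, D = flawed

Given:
- P(A) = 0.2000, P(B) = 0.8000
- P(D|A) = 0.0275, P(D|B) = 0.0950

Step 1: Find P(D)
P(D) = P(D|A)P(A) + P(D|B)P(B)
     = 0.0275 × 0.2000 + 0.0950 × 0.8000
     = 0.00550000 + 0.07600000
     = 0.08150000

Step 2: Apply Bayes' theorem
P(A|D) = P(D|A)P(A) / P(D)
       = 0.00550000 / 0.08150000
       = 0.0675


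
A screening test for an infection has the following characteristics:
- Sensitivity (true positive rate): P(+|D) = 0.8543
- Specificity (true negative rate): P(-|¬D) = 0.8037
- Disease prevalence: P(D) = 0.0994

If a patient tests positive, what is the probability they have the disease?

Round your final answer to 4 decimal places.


Let D = has disease, + = positive test

Given:
- P(D) = 0.0994 (prevalence)
- P(+|D) = 0.8543 (sensitivity)
- P(-|¬D) = 0.8037 (specificity)
- P(+|¬D) = 0.1963 (false positive rate = 1 - specificity)

Step 1: Find P(+)
P(+) = P(+|D)P(D) + P(+|¬D)P(¬D)
     = 0.8543 × 0.0994 + 0.1963 × 0.9006
     = 0.08491742 + 0.17678778
     = 0.26170520

Step 2: Apply Bayes' theorem for P(D|+)
P(D|+) = P(+|D)P(D) / P(+)
       = 0.08491742 / 0.26170520
       = 0.3245


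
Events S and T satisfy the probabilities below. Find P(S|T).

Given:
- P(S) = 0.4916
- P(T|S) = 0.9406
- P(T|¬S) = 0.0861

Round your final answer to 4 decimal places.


Bayes' theorem: P(S|T) = P(T|S) × P(S) / P(T)

Step 1: Calculate P(T) using law of total probability
P(T) = P(T|S)P(S) + P(T|¬S)P(¬S)
     = 0.9406 × 0.4916 + 0.0861 × 0.5084
     = 0.46239896 + 0.04377324
     = 0.50617220

Step 2: Apply Bayes' theorem
P(S|T) = P(T|S) × P(S) / P(T)
       = 0.46239896 / 0.50617220
       = 0.9135


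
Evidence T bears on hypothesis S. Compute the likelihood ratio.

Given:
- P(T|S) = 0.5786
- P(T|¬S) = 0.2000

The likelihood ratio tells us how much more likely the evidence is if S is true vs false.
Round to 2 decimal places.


Likelihood Ratio (LR) = P(T|S) / P(T|¬S)

LR = 0.5786 / 0.2000
   = 2.89

The evidence is 2.89 times more likely if S is true than if S is false.
LR > 1, so observing T raises the odds in favor of S.


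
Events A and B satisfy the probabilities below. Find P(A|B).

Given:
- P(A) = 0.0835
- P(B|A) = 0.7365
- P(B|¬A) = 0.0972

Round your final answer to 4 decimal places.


Bayes' theorem: P(A|B) = P(B|A) × P(A) / P(B)

Step 1: Calculate P(B) using law of total probability
P(B) = P(B|A)P(A) + P(B|¬A)P(¬A)
     = 0.7365 × 0.0835 + 0.0972 × 0.9165
     = 0.06149775 + 0.08908380
     = 0.15058155

Step 2: Apply Bayes' theorem
P(A|B) = P(B|A) × P(A) / P(B)
       = 0.06149775 / 0.15058155
       = 0.4084


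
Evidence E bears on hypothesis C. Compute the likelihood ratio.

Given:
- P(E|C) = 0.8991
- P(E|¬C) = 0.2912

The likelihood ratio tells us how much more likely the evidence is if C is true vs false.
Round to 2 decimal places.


Likelihood Ratio (LR) = P(E|C) / P(E|¬C)

LR = 0.8991 / 0.2912
   = 3.09

The evidence is 3.09 times more likely if C is true than if C is false.
Since LR > 1, the evidence supports C over ¬C.


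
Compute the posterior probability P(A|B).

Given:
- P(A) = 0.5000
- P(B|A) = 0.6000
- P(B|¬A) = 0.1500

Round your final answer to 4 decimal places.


Bayes' theorem: P(A|B) = P(B|A) × P(A) / P(B)

Step 1: Calculate P(B) using law of total probability
P(B) = P(B|A)P(A) + P(B|¬A)P(¬A)
     = 0.6000 × 0.5000 + 0.1500 × 0.5000
     = 0.30000000 + 0.07500000
     = 0.37500000

Step 2: Apply Bayes' theorem
P(A|B) = P(B|A) × P(A) / P(B)
       = 0.30000000 / 0.37500000
       = 0.8000


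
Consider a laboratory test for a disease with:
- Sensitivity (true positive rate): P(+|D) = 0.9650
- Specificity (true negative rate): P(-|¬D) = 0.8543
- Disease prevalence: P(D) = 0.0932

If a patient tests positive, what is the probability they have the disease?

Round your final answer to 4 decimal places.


Let D = has disease, + = positive test

Given:
- P(D) = 0.0932 (prevalence)
- P(+|D) = 0.9650 (sensitivity)
- P(-|¬D) = 0.8543 (specificity)
- P(+|¬D) = 0.1457 (false positive rate = 1 - specificity)

Step 1: Find P(+)
P(+) = P(+|D)P(D) + P(+|¬D)P(¬D)
     = 0.9650 × 0.0932 + 0.1457 × 0.9068
     = 0.08993800 + 0.13212076
     = 0.22205876

Step 2: Apply Bayes' theorem for P(D|+)
P(D|+) = P(+|D)P(D) / P(+)
       = 0.08993800 / 0.22205876
       = 0.4050


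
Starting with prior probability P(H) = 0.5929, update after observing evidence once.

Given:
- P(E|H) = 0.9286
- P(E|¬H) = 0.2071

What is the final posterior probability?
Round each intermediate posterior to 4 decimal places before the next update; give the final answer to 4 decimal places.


Sequential Bayesian updating:

Initial prior: P(H) = 0.5929

Update 1:
  P(E) = 0.9286 × 0.5929 + 0.2071 × 0.4071 = 0.55056694 + 0.08431041 = 0.63487735
  P(H|E) = 0.55056694 / 0.63487735 = 0.8672

Final posterior: 0.8672


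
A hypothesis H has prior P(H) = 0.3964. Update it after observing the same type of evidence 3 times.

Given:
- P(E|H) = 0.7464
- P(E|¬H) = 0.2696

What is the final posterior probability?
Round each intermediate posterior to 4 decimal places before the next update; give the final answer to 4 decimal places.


Sequential Bayesian updating:

Initial prior: P(H) = 0.3964

Update 1:
  P(E) = 0.7464 × 0.3964 + 0.2696 × 0.6036 = 0.29587296 + 0.16273056 = 0.45860352
  P(H|E) = 0.29587296 / 0.45860352 = 0.6452

Update 2:
  P(E) = 0.7464 × 0.6452 + 0.2696 × 0.3548 = 0.48157728 + 0.09565408 = 0.57723136
  P(H|E) = 0.48157728 / 0.57723136 = 0.8343

Update 3:
  P(E) = 0.7464 × 0.8343 + 0.2696 × 0.1657 = 0.62272152 + 0.04467272 = 0.66739424
  P(H|E) = 0.62272152 / 0.66739424 = 0.9331

Final posterior: 0.9331


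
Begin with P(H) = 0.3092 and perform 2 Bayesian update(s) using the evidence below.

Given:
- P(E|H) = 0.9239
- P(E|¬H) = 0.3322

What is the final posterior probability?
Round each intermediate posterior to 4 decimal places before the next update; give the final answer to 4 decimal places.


Sequential Bayesian updating:

Initial prior: P(H) = 0.3092

Update 1:
  P(E) = 0.9239 × 0.3092 + 0.3322 × 0.6908 = 0.28566988 + 0.22948376 = 0.51515364
  P(H|E) = 0.28566988 / 0.51515364 = 0.5545

Update 2:
  P(E) = 0.9239 × 0.5545 + 0.3322 × 0.4455 = 0.51230255 + 0.14799510 = 0.66029765
  P(H|E) = 0.51230255 / 0.66029765 = 0.7759

Final posterior: 0.7759


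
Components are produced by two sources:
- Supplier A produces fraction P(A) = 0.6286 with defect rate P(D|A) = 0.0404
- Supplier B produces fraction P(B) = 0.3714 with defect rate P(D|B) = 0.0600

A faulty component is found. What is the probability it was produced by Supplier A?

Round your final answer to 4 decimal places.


Let A = from Supplier A, D = faulty

Given:
- P(A) = 0.6286, P(B) = 0.3714
- P(D|A) = 0.0404, P(D|B) = 0.0600

Step 1: Find P(D)
P(D) = P(D|A)P(A) + P(D|B)P(B)
     = 0.0404 × 0.6286 + 0.0600 × 0.3714
     = 0.02539544 + 0.02228400
     = 0.04767944

Step 2: Apply Bayes' theorem
P(A|D) = P(D|A)P(A) / P(D)
       = 0.02539544 / 0.04767944
       = 0.5326


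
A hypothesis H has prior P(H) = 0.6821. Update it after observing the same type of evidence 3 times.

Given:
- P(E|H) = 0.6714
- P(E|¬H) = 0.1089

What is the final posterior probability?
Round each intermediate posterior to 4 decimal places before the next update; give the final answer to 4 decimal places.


Sequential Bayesian updating:

Initial prior: P(H) = 0.6821

Update 1:
  P(E) = 0.6714 × 0.6821 + 0.1089 × 0.3179 = 0.45796194 + 0.03461931 = 0.49258125
  P(H|E) = 0.45796194 / 0.49258125 = 0.9297

Update 2:
  P(E) = 0.6714 × 0.9297 + 0.1089 × 0.0703 = 0.62420058 + 0.00765567 = 0.63185625
  P(H|E) = 0.62420058 / 0.63185625 = 0.9879

Update 3:
  P(E) = 0.6714 × 0.9879 + 0.1089 × 0.0121 = 0.66327606 + 0.00131769 = 0.66459375
  P(H|E) = 0.66327606 / 0.66459375 = 0.9980

Final posterior: 0.9980


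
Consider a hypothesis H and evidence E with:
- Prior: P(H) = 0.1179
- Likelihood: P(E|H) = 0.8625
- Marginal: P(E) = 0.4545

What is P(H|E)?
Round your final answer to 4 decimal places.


Using Bayes' theorem:

P(H|E) = P(E|H) × P(H) / P(E)
       = 0.8625 × 0.1179 / 0.4545
       = 0.10168875 / 0.4545
       = 0.2237

The evidence strengthens our belief in H.
Prior: 0.1179 → Posterior: 0.2237


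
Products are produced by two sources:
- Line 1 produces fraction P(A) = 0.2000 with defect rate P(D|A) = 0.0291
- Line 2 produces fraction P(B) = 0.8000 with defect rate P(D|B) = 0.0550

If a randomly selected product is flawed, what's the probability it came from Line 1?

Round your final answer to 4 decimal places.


Let A = from Line 1, D = flawed

Given:
- P(A) = 0.2000, P(B) = 0.8000
- P(D|A) = 0.0291, P(D|B) = 0.0550

Step 1: Find P(D)
P(D) = P(D|A)P(A) + P(D|B)P(B)
     = 0.0291 × 0.2000 + 0.0550 × 0.8000
     = 0.00582000 + 0.04400000
     = 0.04982000

Step 2: Apply Bayes' theorem
P(A|D) = P(D|A)P(A) / P(D)
       = 0.00582000 / 0.04982000
       = 0.1168


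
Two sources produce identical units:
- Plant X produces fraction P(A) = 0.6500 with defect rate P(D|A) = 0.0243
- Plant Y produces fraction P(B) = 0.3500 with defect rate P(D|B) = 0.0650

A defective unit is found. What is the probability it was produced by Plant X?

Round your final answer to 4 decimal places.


Let A = from Plant X, D = defective

Given:
- P(A) = 0.6500, P(B) = 0.3500
- P(D|A) = 0.0243, P(D|B) = 0.0650

Step 1: Find P(D)
P(D) = P(D|A)P(A) + P(D|B)P(B)
     = 0.0243 × 0.6500 + 0.0650 × 0.3500
     = 0.01579500 + 0.02275000
     = 0.03854500

Step 2: Apply Bayes' theorem
P(A|D) = P(D|A)P(A) / P(D)
       = 0.01579500 / 0.03854500
       = 0.4098


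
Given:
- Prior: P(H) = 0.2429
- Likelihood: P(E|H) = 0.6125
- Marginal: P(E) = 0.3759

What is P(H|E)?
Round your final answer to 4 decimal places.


Using Bayes' theorem:

P(H|E) = P(E|H) × P(H) / P(E)
       = 0.6125 × 0.2429 / 0.3759
       = 0.14877625 / 0.3759
       = 0.3958

The evidence strengthens our belief in H.
Prior: 0.2429 → Posterior: 0.3958


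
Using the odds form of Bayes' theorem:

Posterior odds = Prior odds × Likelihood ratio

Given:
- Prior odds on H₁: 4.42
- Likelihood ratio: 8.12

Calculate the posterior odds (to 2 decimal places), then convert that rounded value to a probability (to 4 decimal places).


Step 1: Calculate posterior odds
Posterior odds = Prior odds × LR
               = 4.42 × 8.12
               = 35.89

Step 2: Convert to probability
P(H₁|E) = Posterior odds / (1 + Posterior odds)
       = 35.89 / (1 + 35.89)
       = 35.89 / 36.89
       = 0.9729

The evidence increased P(H₁) from 0.8155 to 0.9729.


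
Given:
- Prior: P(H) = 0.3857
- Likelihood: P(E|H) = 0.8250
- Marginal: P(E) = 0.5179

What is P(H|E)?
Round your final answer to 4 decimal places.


Using Bayes' theorem:

P(H|E) = P(E|H) × P(H) / P(E)
       = 0.8250 × 0.3857 / 0.5179
       = 0.31820250 / 0.5179
       = 0.6144

The evidence strengthens our belief in H.
Prior: 0.3857 → Posterior: 0.6144


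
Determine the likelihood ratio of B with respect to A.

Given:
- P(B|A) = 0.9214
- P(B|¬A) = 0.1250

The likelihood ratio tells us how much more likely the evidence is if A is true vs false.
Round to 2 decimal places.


Likelihood Ratio (LR) = P(B|A) / P(B|¬A)

LR = 0.9214 / 0.1250
   = 7.37

The evidence is 7.37 times more likely if A is true than if A is false.
Since LR > 1, the evidence supports A over ¬A.


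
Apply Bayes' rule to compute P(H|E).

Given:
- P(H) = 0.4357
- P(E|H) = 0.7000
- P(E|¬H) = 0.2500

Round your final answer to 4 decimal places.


Bayes' theorem: P(H|E) = P(E|H) × P(H) / P(E)

Step 1: Calculate P(E) using law of total probability
P(E) = P(E|H)P(H) + P(E|¬H)P(¬H)
     = 0.7000 × 0.4357 + 0.2500 × 0.5643
     = 0.30499000 + 0.14107500
     = 0.44606500

Step 2: Apply Bayes' theorem
P(H|E) = P(E|H) × P(H) / P(E)
       = 0.30499000 / 0.44606500
       = 0.6837


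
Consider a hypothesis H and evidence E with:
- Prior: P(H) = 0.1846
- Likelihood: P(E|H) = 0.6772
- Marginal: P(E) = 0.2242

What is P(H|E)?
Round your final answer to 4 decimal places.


Using Bayes' theorem:

P(H|E) = P(E|H) × P(H) / P(E)
       = 0.6772 × 0.1846 / 0.2242
       = 0.12501112 / 0.2242
       = 0.5576

The evidence strengthens our belief in H.
Prior: 0.1846 → Posterior: 0.5576


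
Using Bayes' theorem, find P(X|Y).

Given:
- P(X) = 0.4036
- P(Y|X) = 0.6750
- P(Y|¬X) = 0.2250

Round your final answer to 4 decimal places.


Bayes' theorem: P(X|Y) = P(Y|X) × P(X) / P(Y)

Step 1: Calculate P(Y) using law of total probability
P(Y) = P(Y|X)P(X) + P(Y|¬X)P(¬X)
     = 0.6750 × 0.4036 + 0.2250 × 0.5964
     = 0.27243000 + 0.13419000
     = 0.40662000

Step 2: Apply Bayes' theorem
P(X|Y) = P(Y|X) × P(X) / P(Y)
       = 0.27243000 / 0.40662000
       = 0.6700


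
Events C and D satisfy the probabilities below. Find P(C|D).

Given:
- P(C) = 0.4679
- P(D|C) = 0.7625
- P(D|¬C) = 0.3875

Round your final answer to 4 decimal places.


Bayes' theorem: P(C|D) = P(D|C) × P(C) / P(D)

Step 1: Calculate P(D) using law of total probability
P(D) = P(D|C)P(C) + P(D|¬C)P(¬C)
     = 0.7625 × 0.4679 + 0.3875 × 0.5321
     = 0.35677375 + 0.20618875
     = 0.56296250

Step 2: Apply Bayes' theorem
P(C|D) = P(D|C) × P(C) / P(D)
       = 0.35677375 / 0.56296250
       = 0.6337


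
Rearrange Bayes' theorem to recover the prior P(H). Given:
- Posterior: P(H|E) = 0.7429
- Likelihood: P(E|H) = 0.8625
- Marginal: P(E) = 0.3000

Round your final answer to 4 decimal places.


From Bayes' theorem: P(H|E) = P(E|H) × P(H) / P(E)

Rearranging for P(H):
P(H) = P(H|E) × P(E) / P(E|H)
     = 0.7429 × 0.3000 / 0.8625
     = 0.22287000 / 0.8625
     = 0.2584


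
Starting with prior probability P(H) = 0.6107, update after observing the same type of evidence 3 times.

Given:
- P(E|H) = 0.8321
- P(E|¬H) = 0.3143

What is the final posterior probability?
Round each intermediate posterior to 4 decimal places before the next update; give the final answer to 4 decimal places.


Sequential Bayesian updating:

Initial prior: P(H) = 0.6107

Update 1:
  P(E) = 0.8321 × 0.6107 + 0.3143 × 0.3893 = 0.50816347 + 0.12235699 = 0.63052046
  P(H|E) = 0.50816347 / 0.63052046 = 0.8059

Update 2:
  P(E) = 0.8321 × 0.8059 + 0.3143 × 0.1941 = 0.67058939 + 0.06100563 = 0.73159502
  P(H|E) = 0.67058939 / 0.73159502 = 0.9166

Update 3:
  P(E) = 0.8321 × 0.9166 + 0.3143 × 0.0834 = 0.76270286 + 0.02621262 = 0.78891548
  P(H|E) = 0.76270286 / 0.78891548 = 0.9668

Final posterior: 0.9668


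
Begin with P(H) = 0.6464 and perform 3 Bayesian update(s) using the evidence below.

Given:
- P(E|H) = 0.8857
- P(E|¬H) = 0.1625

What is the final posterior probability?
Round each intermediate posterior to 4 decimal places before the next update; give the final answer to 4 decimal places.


Sequential Bayesian updating:

Initial prior: P(H) = 0.6464

Update 1:
  P(E) = 0.8857 × 0.6464 + 0.1625 × 0.3536 = 0.57251648 + 0.05746000 = 0.62997648
  P(H|E) = 0.57251648 / 0.62997648 = 0.9088

Update 2:
  P(E) = 0.8857 × 0.9088 + 0.1625 × 0.0912 = 0.80492416 + 0.01482000 = 0.81974416
  P(H|E) = 0.80492416 / 0.81974416 = 0.9819

Update 3:
  P(E) = 0.8857 × 0.9819 + 0.1625 × 0.0181 = 0.86966883 + 0.00294125 = 0.87261008
  P(H|E) = 0.86966883 / 0.87261008 = 0.9966

Final posterior: 0.9966


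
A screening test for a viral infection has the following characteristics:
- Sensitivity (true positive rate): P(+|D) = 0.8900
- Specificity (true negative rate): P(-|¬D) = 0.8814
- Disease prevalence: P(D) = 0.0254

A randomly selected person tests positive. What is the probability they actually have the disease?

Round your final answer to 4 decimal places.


Let D = has disease, + = positive test

Given:
- P(D) = 0.0254 (prevalence)
- P(+|D) = 0.8900 (sensitivity)
- P(-|¬D) = 0.8814 (specificity)
- P(+|¬D) = 0.1186 (false positive rate = 1 - specificity)

Step 1: Find P(+)
P(+) = P(+|D)P(D) + P(+|¬D)P(¬D)
     = 0.8900 × 0.0254 + 0.1186 × 0.9746
     = 0.02260600 + 0.11558756
     = 0.13819356

Step 2: Apply Bayes' theorem for P(D|+)
P(D|+) = P(+|D)P(D) / P(+)
       = 0.02260600 / 0.13819356
       = 0.1636


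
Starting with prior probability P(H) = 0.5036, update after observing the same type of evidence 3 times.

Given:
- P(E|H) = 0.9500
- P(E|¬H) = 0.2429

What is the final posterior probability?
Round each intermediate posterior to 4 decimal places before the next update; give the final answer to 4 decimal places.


Sequential Bayesian updating:

Initial prior: P(H) = 0.5036

Update 1:
  P(E) = 0.9500 × 0.5036 + 0.2429 × 0.4964 = 0.47842000 + 0.12057556 = 0.59899556
  P(H|E) = 0.47842000 / 0.59899556 = 0.7987

Update 2:
  P(E) = 0.9500 × 0.7987 + 0.2429 × 0.2013 = 0.75876500 + 0.04889577 = 0.80766077
  P(H|E) = 0.75876500 / 0.80766077 = 0.9395

Update 3:
  P(E) = 0.9500 × 0.9395 + 0.2429 × 0.0605 = 0.89252500 + 0.01469545 = 0.90722045
  P(H|E) = 0.89252500 / 0.90722045 = 0.9838

Final posterior: 0.9838


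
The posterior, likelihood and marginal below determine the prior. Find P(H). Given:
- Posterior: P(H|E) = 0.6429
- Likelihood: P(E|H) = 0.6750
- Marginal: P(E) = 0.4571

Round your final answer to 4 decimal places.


From Bayes' theorem: P(H|E) = P(E|H) × P(H) / P(E)

Rearranging for P(H):
P(H) = P(H|E) × P(E) / P(E|H)
     = 0.6429 × 0.4571 / 0.6750
     = 0.29386959 / 0.6750
     = 0.4354


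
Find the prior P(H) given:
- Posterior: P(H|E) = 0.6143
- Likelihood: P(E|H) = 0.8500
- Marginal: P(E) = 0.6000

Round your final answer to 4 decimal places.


From Bayes' theorem: P(H|E) = P(E|H) × P(H) / P(E)

Rearranging for P(H):
P(H) = P(H|E) × P(E) / P(E|H)
     = 0.6143 × 0.6000 / 0.8500
     = 0.36858000 / 0.8500
     = 0.4336


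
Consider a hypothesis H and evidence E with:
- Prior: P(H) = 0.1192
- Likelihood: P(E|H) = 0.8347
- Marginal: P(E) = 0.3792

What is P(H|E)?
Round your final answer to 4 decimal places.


Using Bayes' theorem:

P(H|E) = P(E|H) × P(H) / P(E)
       = 0.8347 × 0.1192 / 0.3792
       = 0.09949624 / 0.3792
       = 0.2624

The evidence strengthens our belief in H.
Prior: 0.1192 → Posterior: 0.2624


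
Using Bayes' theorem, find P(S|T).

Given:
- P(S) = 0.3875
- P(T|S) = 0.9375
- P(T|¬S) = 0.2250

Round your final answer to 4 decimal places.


Bayes' theorem: P(S|T) = P(T|S) × P(S) / P(T)

Step 1: Calculate P(T) using law of total probability
P(T) = P(T|S)P(S) + P(T|¬S)P(¬S)
     = 0.9375 × 0.3875 + 0.2250 × 0.6125
     = 0.36328125 + 0.13781250
     = 0.50109375

Step 2: Apply Bayes' theorem
P(S|T) = P(T|S) × P(S) / P(T)
       = 0.36328125 / 0.50109375
       = 0.7250


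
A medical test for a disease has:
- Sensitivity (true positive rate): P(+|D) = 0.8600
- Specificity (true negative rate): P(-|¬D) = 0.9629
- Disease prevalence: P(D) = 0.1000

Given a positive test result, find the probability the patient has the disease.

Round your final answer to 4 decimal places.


Let D = has disease, + = positive test

Given:
- P(D) = 0.1000 (prevalence)
- P(+|D) = 0.8600 (sensitivity)
- P(-|¬D) = 0.9629 (specificity)
- P(+|¬D) = 0.0371 (false positive rate = 1 - specificity)

Step 1: Find P(+)
P(+) = P(+|D)P(D) + P(+|¬D)P(¬D)
     = 0.8600 × 0.1000 + 0.0371 × 0.9000
     = 0.08600000 + 0.03339000
     = 0.11939000

Step 2: Apply Bayes' theorem for P(D|+)
P(D|+) = P(+|D)P(D) / P(+)
       = 0.08600000 / 0.11939000
       = 0.7203


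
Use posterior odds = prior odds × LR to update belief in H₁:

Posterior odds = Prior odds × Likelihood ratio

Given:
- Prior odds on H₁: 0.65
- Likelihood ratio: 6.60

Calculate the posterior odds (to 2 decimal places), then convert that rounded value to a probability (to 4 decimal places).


Step 1: Calculate posterior odds
Posterior odds = Prior odds × LR
               = 0.65 × 6.60
               = 4.29

Step 2: Convert to probability
P(H₁|E) = Posterior odds / (1 + Posterior odds)
       = 4.29 / (1 + 4.29)
       = 4.29 / 5.29
       = 0.8110

The evidence increased P(H₁) from 0.3939 to 0.8110.


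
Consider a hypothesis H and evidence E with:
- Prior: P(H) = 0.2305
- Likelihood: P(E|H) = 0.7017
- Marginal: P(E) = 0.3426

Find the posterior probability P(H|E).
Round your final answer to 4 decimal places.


Using Bayes' theorem:

P(H|E) = P(E|H) × P(H) / P(E)
       = 0.7017 × 0.2305 / 0.3426
       = 0.16174185 / 0.3426
       = 0.4721

The evidence strengthens our belief in H.
Prior: 0.2305 → Posterior: 0.4721


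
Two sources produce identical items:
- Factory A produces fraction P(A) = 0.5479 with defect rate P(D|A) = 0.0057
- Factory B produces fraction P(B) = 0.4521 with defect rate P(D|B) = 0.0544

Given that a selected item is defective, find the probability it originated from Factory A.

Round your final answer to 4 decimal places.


Let A = from Factory A, D = defective

Given:
- P(A) = 0.5479, P(B) = 0.4521
- P(D|A) = 0.0057, P(D|B) = 0.0544

Step 1: Find P(D)
P(D) = P(D|A)P(A) + P(D|B)P(B)
     = 0.0057 × 0.5479 + 0.0544 × 0.4521
     = 0.00312303 + 0.02459424
     = 0.02771727

Step 2: Apply Bayes' theorem
P(A|D) = P(D|A)P(A) / P(D)
       = 0.00312303 / 0.02771727
       = 0.1127


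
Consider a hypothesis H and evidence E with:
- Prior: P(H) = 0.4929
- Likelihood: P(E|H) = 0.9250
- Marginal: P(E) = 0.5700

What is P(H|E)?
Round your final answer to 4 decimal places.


Using Bayes' theorem:

P(H|E) = P(E|H) × P(H) / P(E)
       = 0.9250 × 0.4929 / 0.5700
       = 0.45593250 / 0.5700
       = 0.7999

The evidence strengthens our belief in H.
Prior: 0.4929 → Posterior: 0.7999


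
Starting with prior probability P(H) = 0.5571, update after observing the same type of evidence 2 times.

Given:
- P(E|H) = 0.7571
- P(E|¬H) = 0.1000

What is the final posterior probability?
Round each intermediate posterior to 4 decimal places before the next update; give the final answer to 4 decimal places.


Sequential Bayesian updating:

Initial prior: P(H) = 0.5571

Update 1:
  P(E) = 0.7571 × 0.5571 + 0.1000 × 0.4429 = 0.42178041 + 0.04429000 = 0.46607041
  P(H|E) = 0.42178041 / 0.46607041 = 0.9050

Update 2:
  P(E) = 0.7571 × 0.9050 + 0.1000 × 0.0950 = 0.68517550 + 0.00950000 = 0.69467550
  P(H|E) = 0.68517550 / 0.69467550 = 0.9863

Final posterior: 0.9863


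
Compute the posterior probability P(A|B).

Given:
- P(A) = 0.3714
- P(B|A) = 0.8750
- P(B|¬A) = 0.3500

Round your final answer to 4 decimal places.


Bayes' theorem: P(A|B) = P(B|A) × P(A) / P(B)

Step 1: Calculate P(B) using law of total probability
P(B) = P(B|A)P(A) + P(B|¬A)P(¬A)
     = 0.8750 × 0.3714 + 0.3500 × 0.6286
     = 0.32497500 + 0.22001000
     = 0.54498500

Step 2: Apply Bayes' theorem
P(A|B) = P(B|A) × P(A) / P(B)
       = 0.32497500 / 0.54498500
       = 0.5963


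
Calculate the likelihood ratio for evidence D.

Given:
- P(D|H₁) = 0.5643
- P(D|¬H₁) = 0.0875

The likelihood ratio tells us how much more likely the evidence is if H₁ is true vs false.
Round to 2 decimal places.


Likelihood Ratio (LR) = P(D|H₁) / P(D|¬H₁)

LR = 0.5643 / 0.0875
   = 6.45

The evidence is 6.45 times more likely if H₁ is true than if H₁ is false.
LR > 1, so observing D raises the odds in favor of H₁.


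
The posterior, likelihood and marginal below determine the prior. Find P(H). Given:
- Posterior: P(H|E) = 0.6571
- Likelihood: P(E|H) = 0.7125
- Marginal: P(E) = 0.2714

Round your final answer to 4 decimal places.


From Bayes' theorem: P(H|E) = P(E|H) × P(H) / P(E)

Rearranging for P(H):
P(H) = P(H|E) × P(E) / P(E|H)
     = 0.6571 × 0.2714 / 0.7125
     = 0.17833694 / 0.7125
     = 0.2503


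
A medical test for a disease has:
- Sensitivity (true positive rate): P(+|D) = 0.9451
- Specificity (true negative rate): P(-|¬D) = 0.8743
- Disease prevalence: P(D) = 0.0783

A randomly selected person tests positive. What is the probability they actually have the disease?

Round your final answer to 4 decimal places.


Let D = has disease, + = positive test

Given:
- P(D) = 0.0783 (prevalence)
- P(+|D) = 0.9451 (sensitivity)
- P(-|¬D) = 0.8743 (specificity)
- P(+|¬D) = 0.1257 (false positive rate = 1 - specificity)

Step 1: Find P(+)
P(+) = P(+|D)P(D) + P(+|¬D)P(¬D)
     = 0.9451 × 0.0783 + 0.1257 × 0.9217
     = 0.07400133 + 0.11585769
     = 0.18985902

Step 2: Apply Bayes' theorem for P(D|+)
P(D|+) = P(+|D)P(D) / P(+)
       = 0.07400133 / 0.18985902
       = 0.3898


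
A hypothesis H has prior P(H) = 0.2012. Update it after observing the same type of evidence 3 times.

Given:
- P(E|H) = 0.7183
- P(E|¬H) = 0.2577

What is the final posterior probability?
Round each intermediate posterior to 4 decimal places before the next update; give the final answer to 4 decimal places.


Sequential Bayesian updating:

Initial prior: P(H) = 0.2012

Update 1:
  P(E) = 0.7183 × 0.2012 + 0.2577 × 0.7988 = 0.14452196 + 0.20585076 = 0.35037272
  P(H|E) = 0.14452196 / 0.35037272 = 0.4125

Update 2:
  P(E) = 0.7183 × 0.4125 + 0.2577 × 0.5875 = 0.29629875 + 0.15139875 = 0.44769750
  P(H|E) = 0.29629875 / 0.44769750 = 0.6618

Update 3:
  P(E) = 0.7183 × 0.6618 + 0.2577 × 0.3382 = 0.47537094 + 0.08715414 = 0.56252508
  P(H|E) = 0.47537094 / 0.56252508 = 0.8451

Final posterior: 0.8451


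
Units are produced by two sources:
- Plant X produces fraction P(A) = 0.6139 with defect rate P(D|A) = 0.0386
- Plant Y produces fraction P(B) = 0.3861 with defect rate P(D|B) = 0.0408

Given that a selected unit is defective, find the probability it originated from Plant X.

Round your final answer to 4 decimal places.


Let A = from Plant X, D = defective

Given:
- P(A) = 0.6139, P(B) = 0.3861
- P(D|A) = 0.0386, P(D|B) = 0.0408

Step 1: Find P(D)
P(D) = P(D|A)P(A) + P(D|B)P(B)
     = 0.0386 × 0.6139 + 0.0408 × 0.3861
     = 0.02369654 + 0.01575288
     = 0.03944942

Step 2: Apply Bayes' theorem
P(A|D) = P(D|A)P(A) / P(D)
       = 0.02369654 / 0.03944942
       = 0.6007


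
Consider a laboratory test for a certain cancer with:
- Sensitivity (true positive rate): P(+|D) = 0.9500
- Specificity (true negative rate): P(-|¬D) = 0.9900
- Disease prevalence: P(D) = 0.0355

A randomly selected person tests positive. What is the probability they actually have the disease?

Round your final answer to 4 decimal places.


Let D = has disease, + = positive test

Given:
- P(D) = 0.0355 (prevalence)
- P(+|D) = 0.9500 (sensitivity)
- P(-|¬D) = 0.9900 (specificity)
- P(+|¬D) = 0.0100 (false positive rate = 1 - specificity)

Step 1: Find P(+)
P(+) = P(+|D)P(D) + P(+|¬D)P(¬D)
     = 0.9500 × 0.0355 + 0.0100 × 0.9645
     = 0.03372500 + 0.00964500
     = 0.04337000

Step 2: Apply Bayes' theorem for P(D|+)
P(D|+) = P(+|D)P(D) / P(+)
       = 0.03372500 / 0.04337000
       = 0.7776


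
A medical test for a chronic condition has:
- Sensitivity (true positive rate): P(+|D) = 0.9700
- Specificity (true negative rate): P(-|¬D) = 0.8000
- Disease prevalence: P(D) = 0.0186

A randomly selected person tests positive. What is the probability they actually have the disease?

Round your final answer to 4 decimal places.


Let D = has disease, + = positive test

Given:
- P(D) = 0.0186 (prevalence)
- P(+|D) = 0.9700 (sensitivity)
- P(-|¬D) = 0.8000 (specificity)
- P(+|¬D) = 0.2000 (false positive rate = 1 - specificity)

Step 1: Find P(+)
P(+) = P(+|D)P(D) + P(+|¬D)P(¬D)
     = 0.9700 × 0.0186 + 0.2000 × 0.9814
     = 0.01804200 + 0.19628000
     = 0.21432200

Step 2: Apply Bayes' theorem for P(D|+)
P(D|+) = P(+|D)P(D) / P(+)
       = 0.01804200 / 0.21432200
       = 0.0842


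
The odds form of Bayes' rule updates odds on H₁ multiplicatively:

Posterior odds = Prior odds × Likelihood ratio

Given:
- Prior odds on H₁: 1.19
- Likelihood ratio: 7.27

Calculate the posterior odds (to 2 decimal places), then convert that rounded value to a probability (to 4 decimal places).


Step 1: Calculate posterior odds
Posterior odds = Prior odds × LR
               = 1.19 × 7.27
               = 8.65

Step 2: Convert to probability
P(H₁|E) = Posterior odds / (1 + Posterior odds)
       = 8.65 / (1 + 8.65)
       = 8.65 / 9.65
       = 0.8964

The evidence increased P(H₁) from 0.5434 to 0.8964.


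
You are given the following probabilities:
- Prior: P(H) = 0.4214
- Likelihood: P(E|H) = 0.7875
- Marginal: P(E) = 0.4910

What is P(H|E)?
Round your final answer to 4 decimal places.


Using Bayes' theorem:

P(H|E) = P(E|H) × P(H) / P(E)
       = 0.7875 × 0.4214 / 0.4910
       = 0.33185250 / 0.4910
       = 0.6759

The evidence strengthens our belief in H.
Prior: 0.4214 → Posterior: 0.6759


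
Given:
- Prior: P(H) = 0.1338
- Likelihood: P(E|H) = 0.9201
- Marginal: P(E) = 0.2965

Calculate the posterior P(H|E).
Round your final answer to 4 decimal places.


Using Bayes' theorem:

P(H|E) = P(E|H) × P(H) / P(E)
       = 0.9201 × 0.1338 / 0.2965
       = 0.12310938 / 0.2965
       = 0.4152

The evidence strengthens our belief in H.
Prior: 0.1338 → Posterior: 0.4152


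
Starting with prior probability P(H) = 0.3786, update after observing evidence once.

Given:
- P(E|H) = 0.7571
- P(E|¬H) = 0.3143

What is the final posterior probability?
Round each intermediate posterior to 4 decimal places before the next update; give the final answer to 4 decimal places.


Sequential Bayesian updating:

Initial prior: P(H) = 0.3786

Update 1:
  P(E) = 0.7571 × 0.3786 + 0.3143 × 0.6214 = 0.28663806 + 0.19530602 = 0.48194408
  P(H|E) = 0.28663806 / 0.48194408 = 0.5948

Final posterior: 0.5948


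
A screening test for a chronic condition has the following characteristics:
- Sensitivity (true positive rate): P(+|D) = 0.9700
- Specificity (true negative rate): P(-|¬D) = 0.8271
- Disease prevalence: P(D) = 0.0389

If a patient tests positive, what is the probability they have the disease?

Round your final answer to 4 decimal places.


Let D = has disease, + = positive test

Given:
- P(D) = 0.0389 (prevalence)
- P(+|D) = 0.9700 (sensitivity)
- P(-|¬D) = 0.8271 (specificity)
- P(+|¬D) = 0.1729 (false positive rate = 1 - specificity)

Step 1: Find P(+)
P(+) = P(+|D)P(D) + P(+|¬D)P(¬D)
     = 0.9700 × 0.0389 + 0.1729 × 0.9611
     = 0.03773300 + 0.16617419
     = 0.20390719

Step 2: Apply Bayes' theorem for P(D|+)
P(D|+) = P(+|D)P(D) / P(+)
       = 0.03773300 / 0.20390719
       = 0.1850


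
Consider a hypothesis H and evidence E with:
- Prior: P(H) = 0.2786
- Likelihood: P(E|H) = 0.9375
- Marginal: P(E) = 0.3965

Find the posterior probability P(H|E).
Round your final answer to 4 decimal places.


Using Bayes' theorem:

P(H|E) = P(E|H) × P(H) / P(E)
       = 0.9375 × 0.2786 / 0.3965
       = 0.26118750 / 0.3965
       = 0.6587

The evidence strengthens our belief in H.
Prior: 0.2786 → Posterior: 0.6587


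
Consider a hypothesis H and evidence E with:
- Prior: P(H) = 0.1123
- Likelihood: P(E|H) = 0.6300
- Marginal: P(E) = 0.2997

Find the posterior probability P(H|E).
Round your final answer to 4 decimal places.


Using Bayes' theorem:

P(H|E) = P(E|H) × P(H) / P(E)
       = 0.6300 × 0.1123 / 0.2997
       = 0.07074900 / 0.2997
       = 0.2361

The evidence strengthens our belief in H.
Prior: 0.1123 → Posterior: 0.2361


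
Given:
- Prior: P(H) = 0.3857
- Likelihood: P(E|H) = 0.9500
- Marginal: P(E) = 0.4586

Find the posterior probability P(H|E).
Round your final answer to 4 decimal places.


Using Bayes' theorem:

P(H|E) = P(E|H) × P(H) / P(E)
       = 0.9500 × 0.3857 / 0.4586
       = 0.36641500 / 0.4586
       = 0.7990

The evidence strengthens our belief in H.
Prior: 0.3857 → Posterior: 0.7990


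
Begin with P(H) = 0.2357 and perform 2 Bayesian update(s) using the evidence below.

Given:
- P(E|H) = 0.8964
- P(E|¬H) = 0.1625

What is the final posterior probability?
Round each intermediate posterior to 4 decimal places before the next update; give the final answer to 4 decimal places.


Sequential Bayesian updating:

Initial prior: P(H) = 0.2357

Update 1:
  P(E) = 0.8964 × 0.2357 + 0.1625 × 0.7643 = 0.21128148 + 0.12419875 = 0.33548023
  P(H|E) = 0.21128148 / 0.33548023 = 0.6298

Update 2:
  P(E) = 0.8964 × 0.6298 + 0.1625 × 0.3702 = 0.56455272 + 0.06015750 = 0.62471022
  P(H|E) = 0.56455272 / 0.62471022 = 0.9037

Final posterior: 0.9037


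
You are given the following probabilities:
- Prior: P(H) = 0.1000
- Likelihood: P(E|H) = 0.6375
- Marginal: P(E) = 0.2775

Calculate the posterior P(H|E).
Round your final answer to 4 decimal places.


Using Bayes' theorem:

P(H|E) = P(E|H) × P(H) / P(E)
       = 0.6375 × 0.1000 / 0.2775
       = 0.06375000 / 0.2775
       = 0.2297

The evidence strengthens our belief in H.
Prior: 0.1000 → Posterior: 0.2297


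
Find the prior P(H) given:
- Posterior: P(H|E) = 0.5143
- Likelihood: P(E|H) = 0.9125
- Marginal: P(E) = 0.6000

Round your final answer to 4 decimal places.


From Bayes' theorem: P(H|E) = P(E|H) × P(H) / P(E)

Rearranging for P(H):
P(H) = P(H|E) × P(E) / P(E|H)
     = 0.5143 × 0.6000 / 0.9125
     = 0.30858000 / 0.9125
     = 0.3382


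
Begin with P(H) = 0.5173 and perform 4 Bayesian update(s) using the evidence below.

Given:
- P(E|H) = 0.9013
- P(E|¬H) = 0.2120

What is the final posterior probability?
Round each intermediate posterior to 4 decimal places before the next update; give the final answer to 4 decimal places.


Sequential Bayesian updating:

Initial prior: P(H) = 0.5173

Update 1:
  P(E) = 0.9013 × 0.5173 + 0.2120 × 0.4827 = 0.46624249 + 0.10233240 = 0.56857489
  P(H|E) = 0.46624249 / 0.56857489 = 0.8200

Update 2:
  P(E) = 0.9013 × 0.8200 + 0.2120 × 0.1800 = 0.73906600 + 0.03816000 = 0.77722600
  P(H|E) = 0.73906600 / 0.77722600 = 0.9509

Update 3:
  P(E) = 0.9013 × 0.9509 + 0.2120 × 0.0491 = 0.85704617 + 0.01040920 = 0.86745537
  P(H|E) = 0.85704617 / 0.86745537 = 0.9880

Update 4:
  P(E) = 0.9013 × 0.9880 + 0.2120 × 0.0120 = 0.89048440 + 0.00254400 = 0.89302840
  P(H|E) = 0.89048440 / 0.89302840 = 0.9972

Final posterior: 0.9972
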